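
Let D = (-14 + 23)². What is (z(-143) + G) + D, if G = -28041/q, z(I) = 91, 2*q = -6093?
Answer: 368026/2031 ≈ 181.20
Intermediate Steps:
q = -6093/2 (q = (½)*(-6093) = -6093/2 ≈ -3046.5)
G = 18694/2031 (G = -28041/(-6093/2) = -28041*(-2/6093) = 18694/2031 ≈ 9.2043)
D = 81 (D = 9² = 81)
(z(-143) + G) + D = (91 + 18694/2031) + 81 = 203515/2031 + 81 = 368026/2031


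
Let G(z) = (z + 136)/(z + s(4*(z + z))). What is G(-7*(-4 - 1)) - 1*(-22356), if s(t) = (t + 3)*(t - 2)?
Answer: 1759618575/78709 ≈ 22356.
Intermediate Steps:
s(t) = (-2 + t)*(3 + t) (s(t) = (3 + t)*(-2 + t) = (-2 + t)*(3 + t))
G(z) = (136 + z)/(-6 + 9*z + 64*z²) (G(z) = (z + 136)/(z + (-6 + 4*(z + z) + (4*(z + z))²)) = (136 + z)/(z + (-6 + 4*(2*z) + (4*(2*z))²)) = (136 + z)/(z + (-6 + 8*z + (8*z)²)) = (136 + z)/(z + (-6 + 8*z + 64*z²)) = (136 + z)/(-6 + 9*z + 64*z²))
G(-7*(-4 - 1)) - 1*(-22356) = (136 - 7*(-4 - 1))/(-6 + 9*(-7*(-4 - 1)) + 64*(-7*(-4 - 1))²) - 1*(-22356) = (136 - 7*(-5))/(-6 + 9*(-7*(-5)) + 64*(-7*(-5))²) + 22356 = (136 + 35)/(-6 + 9*35 + 64*35²) + 22356 = 171/(-6 + 315 + 64*1225) + 22356 = 171/(-6 + 315 + 78400) + 22356 = 171/78709 + 22356 = 1759618575/78709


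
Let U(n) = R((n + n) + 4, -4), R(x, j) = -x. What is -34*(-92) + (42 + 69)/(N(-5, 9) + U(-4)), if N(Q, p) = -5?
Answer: 3017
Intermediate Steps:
U(n) = -4 - 2*n (U(n) = -((n + n) + 4) = -(2*n + 4) = -(4 + 2*n) = -4 - 2*n)
-34*(-92) + (42 + 69)/(N(-5, 9) + U(-4)) = -34*(-92) + (42 + 69)/(-5 + (-4 - 2*(-4))) = 3128 + 111/(-5 + (-4 + 8)) = 3128 + 111/(-5 + 4) = 3128 + 111/(-1) = 3128 + 111*(-1) = 3128 - 111 = 3017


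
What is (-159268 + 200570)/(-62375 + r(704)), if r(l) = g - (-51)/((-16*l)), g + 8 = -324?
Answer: -465225728/706331699 ≈ -0.65865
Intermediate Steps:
g = -332 (g = -8 - 324 = -332)
r(l) = -332 - 51/(16*l) (r(l) = -332 - (-51)/((-16*l)) = -332 - (-51)*(-1/(16*l)) = -332 - 51/(16*l))
(-159268 + 200570)/(-62375 + r(704)) = (-159268 + 200570)/(-62375 + (-332 - 51/16/704)) = 41302/(-62375 + (-332 - 51/16*1/704)) = 41302/(-62375 + (-332 - 51/11264)) = 41302/(-62375 - 3739699/11264) = 41302/(-706331699/11264) = 41302*(-11264/706331699) = -465225728/706331699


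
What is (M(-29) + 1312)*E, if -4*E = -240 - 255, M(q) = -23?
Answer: 638055/4 ≈ 1.5951e+5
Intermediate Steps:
E = 495/4 (E = -(-240 - 255)/4 = -¼*(-495) = 495/4 ≈ 123.75)
(M(-29) + 1312)*E = (-23 + 1312)*(495/4) = 1289*(495/4) = 638055/4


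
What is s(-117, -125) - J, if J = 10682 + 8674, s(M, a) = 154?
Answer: -19202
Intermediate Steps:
J = 19356
s(-117, -125) - J = 154 - 1*19356 = 154 - 19356 = -19202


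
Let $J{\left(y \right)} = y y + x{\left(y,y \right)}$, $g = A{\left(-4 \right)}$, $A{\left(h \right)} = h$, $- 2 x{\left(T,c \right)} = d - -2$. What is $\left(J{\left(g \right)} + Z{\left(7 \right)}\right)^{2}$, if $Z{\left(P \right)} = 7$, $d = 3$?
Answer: $\frac{1681}{4} \approx 420.25$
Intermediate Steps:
$x{\left(T,c \right)} = - \frac{5}{2}$ ($x{\left(T,c \right)} = - \frac{3 - -2}{2} = - \frac{3 + 2}{2} = \left(- \frac{1}{2}\right) 5 = - \frac{5}{2}$)
$g = -4$
$J{\left(y \right)} = - \frac{5}{2} + y^{2}$ ($J{\left(y \right)} = y y - \frac{5}{2} = y^{2} - \frac{5}{2} = - \frac{5}{2} + y^{2}$)
$\left(J{\left(g \right)} + Z{\left(7 \right)}\right)^{2} = \left(\left(- \frac{5}{2} + \left(-4\right)^{2}\right) + 7\right)^{2} = \left(\left(- \frac{5}{2} + 16\right) + 7\right)^{2} = \left(\frac{27}{2} + 7\right)^{2} = \left(\frac{41}{2}\right)^{2} = \frac{1681}{4}$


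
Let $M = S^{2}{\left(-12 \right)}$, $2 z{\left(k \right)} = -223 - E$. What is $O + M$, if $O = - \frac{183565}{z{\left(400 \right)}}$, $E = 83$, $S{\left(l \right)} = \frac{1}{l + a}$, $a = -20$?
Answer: $\frac{187970713}{156672} \approx 1199.8$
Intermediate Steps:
$S{\left(l \right)} = \frac{1}{-20 + l}$ ($S{\left(l \right)} = \frac{1}{l - 20} = \frac{1}{-20 + l}$)
$z{\left(k \right)} = -153$ ($z{\left(k \right)} = \frac{-223 - 83}{2} = \frac{1}{2} \left(-306\right) = -153$)
$M = \frac{1}{1024}$ ($M = \left(\frac{1}{-20 - 12}\right)^{2} = \left(\frac{1}{-32}\right)^{2} = \left(- \frac{1}{32}\right)^{2} = \frac{1}{1024} \approx 0.00097656$)
$O = \frac{183565}{153}$ ($O = - \frac{183565}{-153} = \left(-183565\right) \left(- \frac{1}{153}\right) = \frac{183565}{153} \approx 1199.8$)
$O + M = \frac{183565}{153} + \frac{1}{1024} = \frac{187970713}{156672}$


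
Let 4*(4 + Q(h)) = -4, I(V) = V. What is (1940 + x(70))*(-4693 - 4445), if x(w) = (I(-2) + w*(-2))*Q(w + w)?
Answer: -24215700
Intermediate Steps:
Q(h) = -5 (Q(h) = -4 + (1/4)*(-4) = -4 - 1 = -5)
x(w) = 10 + 10*w (x(w) = (-2 + w*(-2))*(-5) = (-2 - 2*w)*(-5) = 10 + 10*w)
(1940 + x(70))*(-4693 - 4445) = (1940 + (10 + 10*70))*(-4693 - 4445) = (1940 + (10 + 700))*(-9138) = (1940 + 710)*(-9138) = 2650*(-9138) = -24215700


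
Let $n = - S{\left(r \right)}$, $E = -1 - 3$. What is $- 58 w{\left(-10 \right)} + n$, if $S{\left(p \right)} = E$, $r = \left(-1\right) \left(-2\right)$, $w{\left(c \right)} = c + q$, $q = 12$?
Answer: $-112$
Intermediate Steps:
$w{\left(c \right)} = 12 + c$ ($w{\left(c \right)} = c + 12 = 12 + c$)
$r = 2$
$E = -4$
$S{\left(p \right)} = -4$
$n = 4$ ($n = \left(-1\right) \left(-4\right) = 4$)
$- 58 w{\left(-10 \right)} + n = - 58 \left(12 - 10\right) + 4 = \left(-58\right) 2 + 4 = -116 + 4 = -112$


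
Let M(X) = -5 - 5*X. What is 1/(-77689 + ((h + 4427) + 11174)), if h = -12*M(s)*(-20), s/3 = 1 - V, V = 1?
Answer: -1/63288 ≈ -1.5801e-5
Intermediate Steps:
s = 0 (s = 3*(1 - 1*1) = 3*(1 - 1) = 3*0 = 0)
h = -1200 (h = -12*(-5 - 5*0)*(-20) = -12*(-5 + 0)*(-20) = -12*(-5)*(-20) = 60*(-20) = -1200)
1/(-77689 + ((h + 4427) + 11174)) = 1/(-77689 + ((-1200 + 4427) + 11174)) = 1/(-77689 + (3227 + 11174)) = 1/(-77689 + 14401) = 1/(-63288) = -1/63288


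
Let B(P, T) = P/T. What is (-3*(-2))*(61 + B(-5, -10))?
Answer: 369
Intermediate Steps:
(-3*(-2))*(61 + B(-5, -10)) = (-3*(-2))*(61 - 5/(-10)) = 6*(61 - 5*(-⅒)) = 6*(61 + ½) = 6*(123/2) = 369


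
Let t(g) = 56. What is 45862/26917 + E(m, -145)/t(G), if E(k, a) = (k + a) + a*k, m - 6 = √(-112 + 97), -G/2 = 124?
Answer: -24590981/1507352 - 18*I*√15/7 ≈ -16.314 - 9.9591*I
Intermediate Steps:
G = -248 (G = -2*124 = -248)
m = 6 + I*√15 (m = 6 + √(-112 + 97) = 6 + √(-15) = 6 + I*√15 ≈ 6.0 + 3.873*I)
E(k, a) = a + k + a*k (E(k, a) = (a + k) + a*k = a + k + a*k)
45862/26917 + E(m, -145)/t(G) = 45862/26917 + (-145 + (6 + I*√15) - 145*(6 + I*√15))/56 = 45862*(1/26917) + (-145 + (6 + I*√15) + (-870 - 145*I*√15))*(1/56) = 45862/26917 + (-1009 - 144*I*√15)*(1/56) = 45862/26917 + (-1009/56 - 18*I*√15/7) = -24590981/1507352 - 18*I*√15/7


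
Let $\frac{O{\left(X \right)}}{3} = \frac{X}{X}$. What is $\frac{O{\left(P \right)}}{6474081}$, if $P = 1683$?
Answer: $\frac{1}{2158027} \approx 4.6339 \cdot 10^{-7}$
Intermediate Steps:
$O{\left(X \right)} = 3$ ($O{\left(X \right)} = 3 \frac{X}{X} = 3 \cdot 1 = 3$)
$\frac{O{\left(P \right)}}{6474081} = \frac{3}{6474081} = 3 \cdot \frac{1}{6474081} = \frac{1}{2158027}$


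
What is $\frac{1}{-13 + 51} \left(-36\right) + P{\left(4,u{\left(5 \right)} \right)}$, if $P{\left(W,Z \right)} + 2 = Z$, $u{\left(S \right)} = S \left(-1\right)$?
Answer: $- \frac{151}{19} \approx -7.9474$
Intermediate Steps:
$u{\left(S \right)} = - S$
$P{\left(W,Z \right)} = -2 + Z$
$\frac{1}{-13 + 51} \left(-36\right) + P{\left(4,u{\left(5 \right)} \right)} = \frac{1}{-13 + 51} \left(-36\right) - 7 = \frac{1}{38} \left(-36\right) - 7 = - \frac{18}{19} - 7 = - \frac{151}{19}$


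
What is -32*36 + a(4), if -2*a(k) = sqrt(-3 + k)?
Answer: -2305/2 ≈ -1152.5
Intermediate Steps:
a(k) = -sqrt(-3 + k)/2
-32*36 + a(4) = -32*36 - sqrt(-3 + 4)/2 = -1152 - sqrt(1)/2 = -1152 - 1/2*1 = -1152 - 1/2 = -2305/2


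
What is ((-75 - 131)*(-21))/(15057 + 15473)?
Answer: 2163/15265 ≈ 0.14170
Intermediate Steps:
((-75 - 131)*(-21))/(15057 + 15473) = -206*(-21)/30530 = 4326*(1/30530) = 2163/15265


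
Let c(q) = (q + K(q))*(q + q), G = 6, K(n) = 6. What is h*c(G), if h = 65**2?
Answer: 608400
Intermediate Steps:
h = 4225
c(q) = 2*q*(6 + q) (c(q) = (q + 6)*(q + q) = (6 + q)*(2*q) = 2*q*(6 + q))
h*c(G) = 4225*(2*6*(6 + 6)) = 4225*(2*6*12) = 4225*144 = 608400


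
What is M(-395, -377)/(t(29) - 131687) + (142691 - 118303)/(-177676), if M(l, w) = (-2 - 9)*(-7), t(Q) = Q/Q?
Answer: -806309805/5849360434 ≈ -0.13785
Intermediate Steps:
t(Q) = 1
M(l, w) = 77 (M(l, w) = -11*(-7) = 77)
M(-395, -377)/(t(29) - 131687) + (142691 - 118303)/(-177676) = 77/(1 - 131687) + (142691 - 118303)/(-177676) = 77/(-131686) + 24388*(-1/177676) = 77*(-1/131686) - 6097/44419 = -77/131686 - 6097/44419 = -806309805/5849360434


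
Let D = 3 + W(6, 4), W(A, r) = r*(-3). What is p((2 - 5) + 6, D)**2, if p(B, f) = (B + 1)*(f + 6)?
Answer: 144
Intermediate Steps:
W(A, r) = -3*r
D = -9 (D = 3 - 3*4 = 3 - 12 = -9)
p(B, f) = (1 + B)*(6 + f)
p((2 - 5) + 6, D)**2 = (6 - 9 + 6*((2 - 5) + 6) + ((2 - 5) + 6)*(-9))**2 = (6 - 9 + 6*(-3 + 6) + (-3 + 6)*(-9))**2 = (6 - 9 + 6*3 + 3*(-9))**2 = (6 - 9 + 18 - 27)**2 = (-12)**2 = 144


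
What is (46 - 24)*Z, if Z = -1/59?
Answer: -22/59 ≈ -0.37288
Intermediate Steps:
Z = -1/59 (Z = -1*1/59 = -1/59 ≈ -0.016949)
(46 - 24)*Z = (46 - 24)*(-1/59) = 22*(-1/59) = -22/59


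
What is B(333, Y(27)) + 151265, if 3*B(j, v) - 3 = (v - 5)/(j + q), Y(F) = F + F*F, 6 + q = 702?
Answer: 466958893/3087 ≈ 1.5127e+5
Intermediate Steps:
q = 696 (q = -6 + 702 = 696)
Y(F) = F + F²
B(j, v) = 1 + (-5 + v)/(3*(696 + j)) (B(j, v) = 1 + ((v - 5)/(j + 696))/3 = 1 + ((-5 + v)/(696 + j))/3 = 1 + (-5 + v)/(3*(696 + j)))
B(333, Y(27)) + 151265 = (2083 + 27*(1 + 27) + 3*333)/(3*(696 + 333)) + 151265 = (⅓)*(2083 + 27*28 + 999)/1029 + 151265 = (⅓)*(1/1029)*(2083 + 756 + 999) + 151265 = (⅓)*(1/1029)*3838 + 151265 = 3838/3087 + 151265 = 466958893/3087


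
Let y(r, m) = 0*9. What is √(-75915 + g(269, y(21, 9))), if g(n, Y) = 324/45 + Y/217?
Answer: 3*I*√210855/5 ≈ 275.51*I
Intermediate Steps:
y(r, m) = 0
g(n, Y) = 36/5 + Y/217 (g(n, Y) = 324*(1/45) + Y*(1/217) = 36/5 + Y/217)
√(-75915 + g(269, y(21, 9))) = √(-75915 + (36/5 + (1/217)*0)) = √(-75915 + (36/5 + 0)) = √(-75915 + 36/5) = √(-379539/5) = 3*I*√210855/5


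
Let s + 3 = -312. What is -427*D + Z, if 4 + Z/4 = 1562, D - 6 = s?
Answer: 138175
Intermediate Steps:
s = -315 (s = -3 - 312 = -315)
D = -309 (D = 6 - 315 = -309)
Z = 6232 (Z = -16 + 4*1562 = -16 + 6248 = 6232)
-427*D + Z = -427*(-309) + 6232 = 131943 + 6232 = 138175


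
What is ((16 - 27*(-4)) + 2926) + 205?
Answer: 3255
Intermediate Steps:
((16 - 27*(-4)) + 2926) + 205 = ((16 + 108) + 2926) + 205 = (124 + 2926) + 205 = 3050 + 205 = 3255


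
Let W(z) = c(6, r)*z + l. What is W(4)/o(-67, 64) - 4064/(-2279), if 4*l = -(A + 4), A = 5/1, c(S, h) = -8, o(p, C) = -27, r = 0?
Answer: 751135/246132 ≈ 3.0518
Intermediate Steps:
A = 5 (A = 5*1 = 5)
l = -9/4 (l = (-(5 + 4))/4 = (-1*9)/4 = (¼)*(-9) = -9/4 ≈ -2.2500)
W(z) = -9/4 - 8*z (W(z) = -8*z - 9/4 = -9/4 - 8*z)
W(4)/o(-67, 64) - 4064/(-2279) = (-9/4 - 8*4)/(-27) - 4064/(-2279) = (-9/4 - 32)*(-1/27) - 4064*(-1/2279) = -137/4*(-1/27) + 4064/2279 = 137/108 + 4064/2279 = 751135/246132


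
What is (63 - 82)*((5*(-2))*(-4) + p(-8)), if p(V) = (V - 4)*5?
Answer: 380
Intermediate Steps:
p(V) = -20 + 5*V (p(V) = (-4 + V)*5 = -20 + 5*V)
(63 - 82)*((5*(-2))*(-4) + p(-8)) = (63 - 82)*((5*(-2))*(-4) + (-20 + 5*(-8))) = -19*(-10*(-4) + (-20 - 40)) = -19*(40 - 60) = -19*(-20) = 380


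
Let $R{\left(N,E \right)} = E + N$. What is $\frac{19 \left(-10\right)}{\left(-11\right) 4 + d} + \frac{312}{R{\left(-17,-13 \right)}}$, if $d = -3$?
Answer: $- \frac{1494}{235} \approx -6.3574$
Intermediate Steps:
$\frac{19 \left(-10\right)}{\left(-11\right) 4 + d} + \frac{312}{R{\left(-17,-13 \right)}} = \frac{19 \left(-10\right)}{\left(-11\right) 4 - 3} + \frac{312}{-13 - 17} = - \frac{190}{-44 - 3} + \frac{312}{-30} = - \frac{190}{-47} + 312 \left(- \frac{1}{30}\right) = \left(-190\right) \left(- \frac{1}{47}\right) - \frac{52}{5} = \frac{190}{47} - \frac{52}{5} = - \frac{1494}{235}$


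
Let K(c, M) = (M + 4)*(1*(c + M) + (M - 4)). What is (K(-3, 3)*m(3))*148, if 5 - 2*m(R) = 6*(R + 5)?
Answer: 22274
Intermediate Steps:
m(R) = -25/2 - 3*R (m(R) = 5/2 - 3*(R + 5) = 5/2 - 3*(5 + R) = 5/2 - (30 + 6*R)/2 = 5/2 + (-15 - 3*R) = -25/2 - 3*R)
K(c, M) = (4 + M)*(-4 + c + 2*M) (K(c, M) = (4 + M)*(1*(M + c) + (-4 + M)) = (4 + M)*((M + c) + (-4 + M)) = (4 + M)*(-4 + c + 2*M))
(K(-3, 3)*m(3))*148 = ((-16 + 2*3² + 4*3 + 4*(-3) + 3*(-3))*(-25/2 - 3*3))*148 = ((-16 + 2*9 + 12 - 12 - 9)*(-25/2 - 9))*148 = ((-16 + 18 + 12 - 12 - 9)*(-43/2))*148 = -7*(-43/2)*148 = (301/2)*148 = 22274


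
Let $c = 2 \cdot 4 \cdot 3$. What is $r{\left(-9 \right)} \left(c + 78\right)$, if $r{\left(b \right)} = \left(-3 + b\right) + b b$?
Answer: $7038$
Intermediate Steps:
$c = 24$ ($c = 8 \cdot 3 = 24$)
$r{\left(b \right)} = -3 + b + b^{2}$ ($r{\left(b \right)} = \left(-3 + b\right) + b^{2} = -3 + b + b^{2}$)
$r{\left(-9 \right)} \left(c + 78\right) = \left(-3 - 9 + \left(-9\right)^{2}\right) \left(24 + 78\right) = \left(-3 - 9 + 81\right) 102 = 69 \cdot 102 = 7038$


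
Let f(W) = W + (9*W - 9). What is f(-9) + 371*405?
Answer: 150156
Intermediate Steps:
f(W) = -9 + 10*W (f(W) = W + (-9 + 9*W) = -9 + 10*W)
f(-9) + 371*405 = (-9 + 10*(-9)) + 371*405 = (-9 - 90) + 150255 = -99 + 150255 = 150156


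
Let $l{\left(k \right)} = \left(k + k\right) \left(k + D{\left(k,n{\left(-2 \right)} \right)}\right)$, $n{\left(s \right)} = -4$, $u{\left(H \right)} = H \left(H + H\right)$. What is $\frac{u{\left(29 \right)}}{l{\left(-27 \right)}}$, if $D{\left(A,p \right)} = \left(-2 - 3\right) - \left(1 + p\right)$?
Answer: $\frac{29}{27} \approx 1.0741$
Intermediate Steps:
$u{\left(H \right)} = 2 H^{2}$ ($u{\left(H \right)} = H 2 H = 2 H^{2}$)
$D{\left(A,p \right)} = -6 - p$ ($D{\left(A,p \right)} = -5 - \left(1 + p\right) = -6 - p$)
$l{\left(k \right)} = 2 k \left(-2 + k\right)$ ($l{\left(k \right)} = \left(k + k\right) \left(k - 2\right) = 2 k \left(k + \left(-6 + 4\right)\right) = 2 k \left(k - 2\right) = 2 k \left(-2 + k\right)$)
$\frac{u{\left(29 \right)}}{l{\left(-27 \right)}} = \frac{2 \cdot 29^{2}}{2 \left(-27\right) \left(-2 - 27\right)} = \frac{2 \cdot 841}{2 \left(-27\right) \left(-29\right)} = \frac{1682}{1566} = 1682 \cdot \frac{1}{1566} = \frac{29}{27}$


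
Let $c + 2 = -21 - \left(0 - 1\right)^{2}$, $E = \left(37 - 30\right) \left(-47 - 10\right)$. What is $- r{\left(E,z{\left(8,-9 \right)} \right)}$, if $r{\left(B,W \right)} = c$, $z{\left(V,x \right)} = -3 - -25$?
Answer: $24$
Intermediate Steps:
$E = -399$ ($E = 7 \left(-57\right) = -399$)
$z{\left(V,x \right)} = 22$ ($z{\left(V,x \right)} = -3 + 25 = 22$)
$c = -24$ ($c = -2 - \left(21 + \left(0 - 1\right)^{2}\right) = -2 - 22 = -24$)
$r{\left(B,W \right)} = -24$
$- r{\left(E,z{\left(8,-9 \right)} \right)} = \left(-1\right) \left(-24\right) = 24$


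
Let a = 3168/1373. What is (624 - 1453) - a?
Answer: -1141385/1373 ≈ -831.31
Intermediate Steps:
a = 3168/1373 (a = 3168*(1/1373) = 3168/1373 ≈ 2.3074)
(624 - 1453) - a = (624 - 1453) - 1*3168/1373 = -829 - 3168/1373 = -1141385/1373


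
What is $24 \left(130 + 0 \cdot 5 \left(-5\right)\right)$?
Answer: $3120$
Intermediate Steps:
$24 \left(130 + 0 \cdot 5 \left(-5\right)\right) = 24 \left(130 + 0 \left(-5\right)\right) = 24 \left(130 + 0\right) = 24 \cdot 130 = 3120$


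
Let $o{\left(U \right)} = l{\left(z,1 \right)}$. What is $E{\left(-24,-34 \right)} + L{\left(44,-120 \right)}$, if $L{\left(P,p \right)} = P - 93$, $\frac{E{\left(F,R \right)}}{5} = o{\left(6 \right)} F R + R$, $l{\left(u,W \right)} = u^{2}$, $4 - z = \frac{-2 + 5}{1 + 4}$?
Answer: $\frac{234729}{5} \approx 46946.0$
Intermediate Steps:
$z = \frac{17}{5}$ ($z = 4 - \frac{-2 + 5}{1 + 4} = 4 - \frac{3}{5} = \frac{17}{5} \approx 3.4$)
$o{\left(U \right)} = \frac{289}{25}$ ($o{\left(U \right)} = \left(\frac{17}{5}\right)^{2} = \frac{289}{25}$)
$E{\left(F,R \right)} = 5 R + \frac{289 F R}{5}$ ($E{\left(F,R \right)} = 5 \left(\frac{289 F}{25} R + R\right) = 5 \left(\frac{289 F R}{25} + R\right) = 5 \left(R + \frac{289 F R}{25}\right) = 5 R + \frac{289 F R}{5}$)
$L{\left(P,p \right)} = -93 + P$
$E{\left(-24,-34 \right)} + L{\left(44,-120 \right)} = \frac{1}{5} \left(-34\right) \left(25 + 289 \left(-24\right)\right) + \left(-93 + 44\right) = \frac{1}{5} \left(-34\right) \left(25 - 6936\right) - 49 = \frac{1}{5} \left(-34\right) \left(-6911\right) - 49 = \frac{234974}{5} - 49 = \frac{234729}{5}$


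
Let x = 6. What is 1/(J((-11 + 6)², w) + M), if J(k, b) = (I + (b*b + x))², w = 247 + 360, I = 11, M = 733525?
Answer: 1/135767926681 ≈ 7.3655e-12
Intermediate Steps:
w = 607
J(k, b) = (17 + b²)² (J(k, b) = (11 + (b*b + 6))² = (11 + (b² + 6))² = (11 + (6 + b²))² = (17 + b²)²)
1/(J((-11 + 6)², w) + M) = 1/((17 + 607²)² + 733525) = 1/((17 + 368449)² + 733525) = 1/(368466² + 733525) = 1/(135767193156 + 733525) = 1/135767926681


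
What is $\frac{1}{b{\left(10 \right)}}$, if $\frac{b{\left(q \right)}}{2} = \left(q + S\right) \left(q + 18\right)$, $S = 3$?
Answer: $\frac{1}{728} \approx 0.0013736$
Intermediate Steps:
$b{\left(q \right)} = 2 \left(3 + q\right) \left(18 + q\right)$ ($b{\left(q \right)} = 2 \left(q + 3\right) \left(q + 18\right) = 2 \left(3 + q\right) \left(18 + q\right)$)
$\frac{1}{b{\left(10 \right)}} = \frac{1}{108 + 2 \cdot 10^{2} + 42 \cdot 10} = \frac{1}{108 + 2 \cdot 100 + 420} = \frac{1}{108 + 200 + 420} = \frac{1}{728}$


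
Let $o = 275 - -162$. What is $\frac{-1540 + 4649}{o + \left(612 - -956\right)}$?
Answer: $\frac{3109}{2005} \approx 1.5506$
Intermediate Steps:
$o = 437$ ($o = 275 + 162 = 437$)
$\frac{-1540 + 4649}{o + \left(612 - -956\right)} = \frac{-1540 + 4649}{437 + \left(612 - -956\right)} = \frac{3109}{437 + \left(612 + 956\right)} = \frac{3109}{437 + 1568} = \frac{3109}{2005}$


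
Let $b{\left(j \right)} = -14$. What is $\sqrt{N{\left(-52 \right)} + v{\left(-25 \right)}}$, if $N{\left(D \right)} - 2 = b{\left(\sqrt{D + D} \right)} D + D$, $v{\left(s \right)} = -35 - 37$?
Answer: $\sqrt{606} \approx 24.617$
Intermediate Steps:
$v{\left(s \right)} = -72$ ($v{\left(s \right)} = -35 - 37 = -72$)
$N{\left(D \right)} = 2 - 13 D$ ($N{\left(D \right)} = 2 + \left(- 14 D + D\right) = 2 - 13 D$)
$\sqrt{N{\left(-52 \right)} + v{\left(-25 \right)}} = \sqrt{\left(2 - -676\right) - 72} = \sqrt{\left(2 + 676\right) - 72} = \sqrt{678 - 72} = \sqrt{606}$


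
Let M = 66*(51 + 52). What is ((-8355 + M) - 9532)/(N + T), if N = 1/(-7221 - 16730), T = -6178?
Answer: 265592639/147969279 ≈ 1.7949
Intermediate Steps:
M = 6798 (M = 66*103 = 6798)
N = -1/23951 (N = 1/(-23951) = -1/23951 ≈ -4.1752e-5)
((-8355 + M) - 9532)/(N + T) = ((-8355 + 6798) - 9532)/(-1/23951 - 6178) = (-1557 - 9532)/(-147969279/23951) = -11089*(-23951/147969279) = 265592639/147969279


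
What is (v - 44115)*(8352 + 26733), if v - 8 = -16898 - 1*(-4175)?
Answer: -1993880550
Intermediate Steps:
v = -12715 (v = 8 + (-16898 - 1*(-4175)) = 8 + (-16898 + 4175) = 8 - 12723 = -12715)
(v - 44115)*(8352 + 26733) = (-12715 - 44115)*(8352 + 26733) = -56830*35085 = -1993880550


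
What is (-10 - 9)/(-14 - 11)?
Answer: 19/25 ≈ 0.76000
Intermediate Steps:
(-10 - 9)/(-14 - 11) = -19/(-25) = -1/25*(-19) = 19/25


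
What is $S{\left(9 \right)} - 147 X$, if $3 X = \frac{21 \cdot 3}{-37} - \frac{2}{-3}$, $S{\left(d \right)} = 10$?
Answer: $\frac{6745}{111} \approx 60.766$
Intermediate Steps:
$X = - \frac{115}{333}$ ($X = \frac{\frac{21 \cdot 3}{-37} - \frac{2}{-3}}{3} = \frac{63 \left(- \frac{1}{37}\right) - - \frac{2}{3}}{3} = \frac{- \frac{63}{37} + \frac{2}{3}}{3} = \frac{1}{3} \left(- \frac{115}{111}\right) = - \frac{115}{333} \approx -0.34535$)
$S{\left(9 \right)} - 147 X = 10 - - \frac{5635}{111} = 10 + \frac{5635}{111} = \frac{6745}{111}$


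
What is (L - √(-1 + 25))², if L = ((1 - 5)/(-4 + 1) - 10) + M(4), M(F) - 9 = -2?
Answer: 241/9 + 20*√6/3 ≈ 43.108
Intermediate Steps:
M(F) = 7 (M(F) = 9 - 2 = 7)
L = -5/3 (L = ((1 - 5)/(-4 + 1) - 10) + 7 = (-4/(-3) - 10) + 7 = (-4*(-⅓) - 10) + 7 = (4/3 - 10) + 7 = -26/3 + 7 = -5/3 ≈ -1.6667)
(L - √(-1 + 25))² = (-5/3 - √(-1 + 25))² = (-5/3 - √24)² = (-5/3 - 2*√6)²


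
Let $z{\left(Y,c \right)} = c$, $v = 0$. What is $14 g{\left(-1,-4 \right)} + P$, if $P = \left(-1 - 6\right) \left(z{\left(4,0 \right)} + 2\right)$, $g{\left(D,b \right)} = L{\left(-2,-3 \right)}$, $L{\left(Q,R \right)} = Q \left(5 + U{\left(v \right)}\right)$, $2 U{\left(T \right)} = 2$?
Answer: $-182$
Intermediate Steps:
$U{\left(T \right)} = 1$ ($U{\left(T \right)} = \frac{1}{2} \cdot 2 = 1$)
$L{\left(Q,R \right)} = 6 Q$ ($L{\left(Q,R \right)} = Q \left(5 + 1\right) = Q 6 = 6 Q$)
$g{\left(D,b \right)} = -12$ ($g{\left(D,b \right)} = 6 \left(-2\right) = -12$)
$P = -14$ ($P = \left(-1 - 6\right) \left(0 + 2\right) = \left(-7\right) 2 = -14$)
$14 g{\left(-1,-4 \right)} + P = 14 \left(-12\right) - 14 = -168 - 14 = -182$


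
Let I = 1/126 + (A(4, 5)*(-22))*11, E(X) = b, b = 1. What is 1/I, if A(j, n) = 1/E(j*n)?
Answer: -126/30491 ≈ -0.0041324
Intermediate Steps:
E(X) = 1
A(j, n) = 1 (A(j, n) = 1/1 = 1)
I = -30491/126 (I = 1/126 + (1*(-22))*11 = 1/126 - 22*11 = 1/126 - 242 = -30491/126 ≈ -241.99)
1/I = 1/(-30491/126) = -126/30491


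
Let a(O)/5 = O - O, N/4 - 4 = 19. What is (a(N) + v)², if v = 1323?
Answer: 1750329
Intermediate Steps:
N = 92 (N = 16 + 4*19 = 16 + 76 = 92)
a(O) = 0 (a(O) = 5*(O - O) = 5*0 = 0)
(a(N) + v)² = (0 + 1323)² = 1323² = 1750329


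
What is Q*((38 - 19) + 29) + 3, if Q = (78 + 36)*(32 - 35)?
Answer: -16413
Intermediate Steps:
Q = -342 (Q = 114*(-3) = -342)
Q*((38 - 19) + 29) + 3 = -342*((38 - 19) + 29) + 3 = -342*(19 + 29) + 3 = -342*48 + 3 = -16416 + 3 = -16413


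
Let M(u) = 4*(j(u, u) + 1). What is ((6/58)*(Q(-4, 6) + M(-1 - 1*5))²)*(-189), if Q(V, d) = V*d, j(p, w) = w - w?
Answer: -226800/29 ≈ -7820.7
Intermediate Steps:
j(p, w) = 0
M(u) = 4 (M(u) = 4*(0 + 1) = 4*1 = 4)
((6/58)*(Q(-4, 6) + M(-1 - 1*5))²)*(-189) = ((6/58)*(-4*6 + 4)²)*(-189) = ((6*(1/58))*(-24 + 4)²)*(-189) = ((3/29)*(-20)²)*(-189) = ((3/29)*400)*(-189) = (1200/29)*(-189) = -226800/29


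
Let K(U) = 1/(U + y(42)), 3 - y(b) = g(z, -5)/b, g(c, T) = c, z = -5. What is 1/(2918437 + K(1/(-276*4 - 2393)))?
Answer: 458065/1336833991279 ≈ 3.4265e-7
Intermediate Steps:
y(b) = 3 + 5/b (y(b) = 3 - (-5)/b = 3 + 5/b)
K(U) = 1/(131/42 + U) (K(U) = 1/(U + (3 + 5/42)) = 1/(U + 131/42) = 1/(131/42 + U))
1/(2918437 + K(1/(-276*4 - 2393))) = 1/(2918437 + 42/(131 + 42/(-276*4 - 2393))) = 1/(2918437 + 42/(131 + 42/(-1104 - 2393))) = 1/(2918437 + 42/(131 + 42/(-3497))) = 1/(2918437 + 42/(131 + 42*(-1/3497))) = 1/(2918437 + 42/(131 - 42/3497)) = 1/(2918437 + 42/(458065/3497)) = 1/(2918437 + 42*(3497/458065)) = 1/(2918437 + 146874/458065) = 1/(1336833991279/458065) = 458065/1336833991279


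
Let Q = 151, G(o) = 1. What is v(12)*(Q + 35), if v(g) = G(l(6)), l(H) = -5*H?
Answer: 186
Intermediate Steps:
v(g) = 1
v(12)*(Q + 35) = 1*(151 + 35) = 1*186 = 186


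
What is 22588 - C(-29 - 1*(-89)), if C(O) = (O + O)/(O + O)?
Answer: 22587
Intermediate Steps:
C(O) = 1 (C(O) = (2*O)/((2*O)) = (2*O)*(1/(2*O)) = 1)
22588 - C(-29 - 1*(-89)) = 22588 - 1*1 = 22588 - 1 = 22587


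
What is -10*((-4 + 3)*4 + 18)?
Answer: -140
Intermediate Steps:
-10*((-4 + 3)*4 + 18) = -10*(-1*4 + 18) = -10*(-4 + 18) = -10*14 = -140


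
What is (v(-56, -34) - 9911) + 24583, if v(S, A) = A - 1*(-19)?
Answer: 14657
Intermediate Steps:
v(S, A) = 19 + A (v(S, A) = A + 19 = 19 + A)
(v(-56, -34) - 9911) + 24583 = ((19 - 34) - 9911) + 24583 = (-15 - 9911) + 24583 = -9926 + 24583 = 14657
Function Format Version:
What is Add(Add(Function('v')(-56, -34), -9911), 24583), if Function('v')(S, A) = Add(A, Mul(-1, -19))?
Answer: 14657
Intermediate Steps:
Function('v')(S, A) = Add(19, A) (Function('v')(S, A) = Add(A, 19) = Add(19, A))
Add(Add(Function('v')(-56, -34), -9911), 24583) = Add(Add(Add(19, -34), -9911), 24583) = Add(Add(-15, -9911), 24583) = Add(-9926, 24583) = 14657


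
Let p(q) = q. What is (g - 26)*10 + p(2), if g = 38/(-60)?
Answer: -793/3 ≈ -264.33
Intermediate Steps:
g = -19/30 (g = 38*(-1/60) = -19/30 ≈ -0.63333)
(g - 26)*10 + p(2) = (-19/30 - 26)*10 + 2 = -799/30*10 + 2 = -799/3 + 2 = -793/3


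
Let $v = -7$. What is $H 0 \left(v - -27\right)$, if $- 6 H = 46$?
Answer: $0$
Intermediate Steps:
$H = - \frac{23}{3}$ ($H = \left(- \frac{1}{6}\right) 46 = - \frac{23}{3} \approx -7.6667$)
$H 0 \left(v - -27\right) = \left(- \frac{23}{3}\right) 0 \left(-7 - -27\right) = 0 \left(-7 + 27\right) = 0 \cdot 20 = 0$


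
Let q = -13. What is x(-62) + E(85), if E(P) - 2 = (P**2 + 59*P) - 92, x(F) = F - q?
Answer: 12101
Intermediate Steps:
x(F) = 13 + F (x(F) = F - 1*(-13) = F + 13 = 13 + F)
E(P) = -90 + P**2 + 59*P (E(P) = 2 + ((P**2 + 59*P) - 92) = 2 + (-92 + P**2 + 59*P) = -90 + P**2 + 59*P)
x(-62) + E(85) = (13 - 62) + (-90 + 85**2 + 59*85) = -49 + (-90 + 7225 + 5015) = -49 + 12150 = 12101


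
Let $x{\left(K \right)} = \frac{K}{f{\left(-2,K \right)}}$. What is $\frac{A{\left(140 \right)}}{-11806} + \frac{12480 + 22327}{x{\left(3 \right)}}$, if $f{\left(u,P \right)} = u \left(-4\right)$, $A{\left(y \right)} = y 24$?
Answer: $\frac{1643720728}{17709} \approx 92818.0$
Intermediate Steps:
$A{\left(y \right)} = 24 y$
$f{\left(u,P \right)} = - 4 u$
$x{\left(K \right)} = \frac{K}{8}$ ($x{\left(K \right)} = \frac{K}{\left(-4\right) \left(-2\right)} = \frac{K}{8}$)
$\frac{A{\left(140 \right)}}{-11806} + \frac{12480 + 22327}{x{\left(3 \right)}} = \frac{24 \cdot 140}{-11806} + \frac{12480 + 22327}{\frac{1}{8} \cdot 3} = 3360 \left(- \frac{1}{11806}\right) + \frac{34807}{\frac{3}{8}} = - \frac{1680}{5903} + 34807 \cdot \frac{8}{3} = - \frac{1680}{5903} + \frac{278456}{3} = \frac{1643720728}{17709}$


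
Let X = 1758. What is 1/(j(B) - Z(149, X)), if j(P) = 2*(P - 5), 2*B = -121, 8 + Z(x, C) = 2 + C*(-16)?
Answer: 1/28003 ≈ 3.5710e-5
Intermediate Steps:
Z(x, C) = -6 - 16*C (Z(x, C) = -8 + (2 + C*(-16)) = -8 + (2 - 16*C) = -6 - 16*C)
B = -121/2 (B = (½)*(-121) = -121/2 ≈ -60.500)
j(P) = -10 + 2*P (j(P) = 2*(-5 + P) = -10 + 2*P)
1/(j(B) - Z(149, X)) = 1/((-10 + 2*(-121/2)) - (-6 - 16*1758)) = 1/((-10 - 121) - (-6 - 28128)) = 1/(-131 - 1*(-28134)) = 1/(-131 + 28134) = 1/28003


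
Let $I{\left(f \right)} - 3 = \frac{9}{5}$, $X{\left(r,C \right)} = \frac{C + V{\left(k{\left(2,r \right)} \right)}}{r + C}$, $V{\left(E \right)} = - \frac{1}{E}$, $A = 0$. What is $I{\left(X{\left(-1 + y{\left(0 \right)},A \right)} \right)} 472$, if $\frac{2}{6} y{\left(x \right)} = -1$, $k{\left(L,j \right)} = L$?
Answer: $\frac{11328}{5} \approx 2265.6$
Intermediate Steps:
$y{\left(x \right)} = -3$ ($y{\left(x \right)} = 3 \left(-1\right) = -3$)
$X{\left(r,C \right)} = \frac{- \frac{1}{2} + C}{C + r}$ ($X{\left(r,C \right)} = \frac{C - \frac{1}{2}}{r + C} = \frac{C - \frac{1}{2}}{C + r} = \frac{- \frac{1}{2} + C}{C + r}$)
$I{\left(f \right)} = \frac{24}{5}$ ($I{\left(f \right)} = 3 + \frac{9}{5} = \frac{24}{5}$)
$I{\left(X{\left(-1 + y{\left(0 \right)},A \right)} \right)} 472 = \frac{24}{5} \cdot 472 = \frac{11328}{5}$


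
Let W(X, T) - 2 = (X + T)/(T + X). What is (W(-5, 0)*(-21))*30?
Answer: -1890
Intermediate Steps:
W(X, T) = 3 (W(X, T) = 2 + (X + T)/(T + X) = 2 + (T + X)/(T + X) = 2 + 1 = 3)
(W(-5, 0)*(-21))*30 = (3*(-21))*30 = -63*30 = -1890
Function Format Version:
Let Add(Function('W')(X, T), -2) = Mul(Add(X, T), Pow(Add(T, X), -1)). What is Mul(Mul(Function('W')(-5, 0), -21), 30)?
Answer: -1890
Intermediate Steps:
Function('W')(X, T) = 3 (Function('W')(X, T) = Add(2, Mul(Add(X, T), Pow(Add(T, X), -1))) = Add(2, Mul(Add(T, X), Pow(Add(T, X), -1))) = Add(2, 1) = 3)
Mul(Mul(Function('W')(-5, 0), -21), 30) = Mul(Mul(3, -21), 30) = Mul(-63, 30) = -1890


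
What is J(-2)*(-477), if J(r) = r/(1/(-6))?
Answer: -5724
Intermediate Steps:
J(r) = -6*r (J(r) = r/(-1/6) = r*(-6) = -6*r)
J(-2)*(-477) = -6*(-2)*(-477) = 12*(-477) = -5724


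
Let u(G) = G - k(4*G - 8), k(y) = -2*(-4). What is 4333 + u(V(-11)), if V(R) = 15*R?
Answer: 4160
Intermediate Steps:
k(y) = 8
u(G) = -8 + G (u(G) = G - 1*8 = G - 8 = -8 + G)
4333 + u(V(-11)) = 4333 + (-8 + 15*(-11)) = 4333 + (-8 - 165) = 4333 - 173 = 4160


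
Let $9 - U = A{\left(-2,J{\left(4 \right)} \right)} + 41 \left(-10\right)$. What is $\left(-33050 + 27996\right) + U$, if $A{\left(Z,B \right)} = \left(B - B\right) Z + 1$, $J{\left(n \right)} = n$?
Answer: $-4636$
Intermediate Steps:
$A{\left(Z,B \right)} = 1$ ($A{\left(Z,B \right)} = 0 Z + 1 = 0 + 1 = 1$)
$U = 418$ ($U = 9 - \left(1 + 41 \left(-10\right)\right) = 9 - \left(1 - 410\right) = 9 - -409 = 9 + 409 = 418$)
$\left(-33050 + 27996\right) + U = \left(-33050 + 27996\right) + 418 = -5054 + 418 = -4636$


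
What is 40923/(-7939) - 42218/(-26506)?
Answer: -374768168/105215567 ≈ -3.5619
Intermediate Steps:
40923/(-7939) - 42218/(-26506) = 40923*(-1/7939) - 42218*(-1/26506) = -40923/7939 + 21109/13253 = -374768168/105215567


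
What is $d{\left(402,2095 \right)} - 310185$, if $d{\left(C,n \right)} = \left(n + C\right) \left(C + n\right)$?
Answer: $5924824$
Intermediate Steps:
$d{\left(C,n \right)} = \left(C + n\right)^{2}$ ($d{\left(C,n \right)} = \left(C + n\right) \left(C + n\right) = \left(C + n\right)^{2}$)
$d{\left(402,2095 \right)} - 310185 = \left(402 + 2095\right)^{2} - 310185 = 2497^{2} - 310185 = 6235009 - 310185 = 5924824$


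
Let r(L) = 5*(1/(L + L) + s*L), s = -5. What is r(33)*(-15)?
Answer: 272225/22 ≈ 12374.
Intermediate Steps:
r(L) = -25*L + 5/(2*L) (r(L) = 5*(1/(L + L) - 5*L) = 5*(1/(2*L) - 5*L) = -25*L + 5/(2*L))
r(33)*(-15) = (-25*33 + (5/2)/33)*(-15) = (-825 + (5/2)*(1/33))*(-15) = (-825 + 5/66)*(-15) = -54445/66*(-15) = 272225/22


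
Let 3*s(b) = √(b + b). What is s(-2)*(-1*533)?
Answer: -1066*I/3 ≈ -355.33*I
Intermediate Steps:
s(b) = √2*√b/3 (s(b) = √(b + b)/3 = √(2*b)/3 = (√2*√b)/3 = √2*√b/3)
s(-2)*(-1*533) = (√2*√(-2)/3)*(-1*533) = (√2*(I*√2)/3)*(-533) = (2*I/3)*(-533) = -1066*I/3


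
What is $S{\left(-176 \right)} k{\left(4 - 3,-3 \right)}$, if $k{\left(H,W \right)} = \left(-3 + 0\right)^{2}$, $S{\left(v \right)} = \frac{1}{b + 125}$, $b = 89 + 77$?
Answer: $\frac{3}{97} \approx 0.030928$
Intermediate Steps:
$b = 166$
$S{\left(v \right)} = \frac{1}{291}$ ($S{\left(v \right)} = \frac{1}{166 + 125} = \frac{1}{291}$)
$k{\left(H,W \right)} = 9$ ($k{\left(H,W \right)} = \left(-3\right)^{2} = 9$)
$S{\left(-176 \right)} k{\left(4 - 3,-3 \right)} = \frac{1}{291} \cdot 9 = \frac{3}{97}$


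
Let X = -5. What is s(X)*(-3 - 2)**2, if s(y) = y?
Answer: -125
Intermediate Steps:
s(X)*(-3 - 2)**2 = -5*(-3 - 2)**2 = -5*(-5)**2 = -5*25 = -125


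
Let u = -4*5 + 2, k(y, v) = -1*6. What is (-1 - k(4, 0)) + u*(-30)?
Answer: 545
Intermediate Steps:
k(y, v) = -6
u = -18 (u = -20 + 2 = -18)
(-1 - k(4, 0)) + u*(-30) = (-1 - 1*(-6)) - 18*(-30) = (-1 + 6) + 540 = 5 + 540 = 545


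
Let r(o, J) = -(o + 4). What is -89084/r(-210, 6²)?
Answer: -44542/103 ≈ -432.45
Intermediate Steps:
r(o, J) = -4 - o (r(o, J) = -(4 + o) = -4 - o)
-89084/r(-210, 6²) = -89084/(-4 - 1*(-210)) = -89084/(-4 + 210) = -89084/206 = -89084*1/206 = -44542/103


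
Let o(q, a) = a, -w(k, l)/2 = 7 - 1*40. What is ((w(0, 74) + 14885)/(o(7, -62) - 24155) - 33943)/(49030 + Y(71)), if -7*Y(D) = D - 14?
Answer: -5754088074/8310136201 ≈ -0.69242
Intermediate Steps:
w(k, l) = 66 (w(k, l) = -2*(7 - 1*40) = -2*(7 - 40) = -2*(-33) = 66)
Y(D) = 2 - D/7 (Y(D) = -(D - 14)/7 = -(-14 + D)/7 = 2 - D/7)
((w(0, 74) + 14885)/(o(7, -62) - 24155) - 33943)/(49030 + Y(71)) = ((66 + 14885)/(-62 - 24155) - 33943)/(49030 + (2 - 1/7*71)) = (14951/(-24217) - 33943)/(49030 + (2 - 71/7)) = (14951*(-1/24217) - 33943)/(49030 - 57/7) = (-14951/24217 - 33943)/(343153/7) = -822012582/24217*7/343153 = -5754088074/8310136201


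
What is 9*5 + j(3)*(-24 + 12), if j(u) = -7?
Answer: 129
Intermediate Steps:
9*5 + j(3)*(-24 + 12) = 9*5 - 7*(-24 + 12) = 45 - 7*(-12) = 45 + 84 = 129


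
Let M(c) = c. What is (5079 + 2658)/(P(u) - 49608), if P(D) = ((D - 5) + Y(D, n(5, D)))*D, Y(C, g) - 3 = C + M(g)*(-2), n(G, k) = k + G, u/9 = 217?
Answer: -2579/24348 ≈ -0.10592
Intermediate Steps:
u = 1953 (u = 9*217 = 1953)
n(G, k) = G + k
Y(C, g) = 3 + C - 2*g (Y(C, g) = 3 + (C + g*(-2)) = 3 + (C - 2*g) = 3 + C - 2*g)
P(D) = -12*D (P(D) = ((D - 5) + (3 + D - 2*(5 + D)))*D = ((-5 + D) + (3 + D + (-10 - 2*D)))*D = ((-5 + D) + (-7 - D))*D = -12*D)
(5079 + 2658)/(P(u) - 49608) = (5079 + 2658)/(-12*1953 - 49608) = 7737/(-23436 - 49608) = 7737/(-73044) = 7737*(-1/73044) = -2579/24348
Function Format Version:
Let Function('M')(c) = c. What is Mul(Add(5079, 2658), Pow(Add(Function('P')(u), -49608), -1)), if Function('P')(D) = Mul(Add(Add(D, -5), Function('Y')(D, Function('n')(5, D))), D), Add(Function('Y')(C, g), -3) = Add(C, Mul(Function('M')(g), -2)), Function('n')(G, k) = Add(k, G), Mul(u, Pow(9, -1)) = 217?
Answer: Rational(-2579, 24348) ≈ -0.10592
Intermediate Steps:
u = 1953 (u = Mul(9, 217) = 1953)
Function('n')(G, k) = Add(G, k)
Function('Y')(C, g) = Add(3, C, Mul(-2, g)) (Function('Y')(C, g) = Add(3, Add(C, Mul(g, -2))) = Add(3, Add(C, Mul(-2, g))) = Add(3, C, Mul(-2, g)))
Function('P')(D) = Mul(-12, D) (Function('P')(D) = Mul(Add(Add(D, -5), Add(3, D, Mul(-2, Add(5, D)))), D) = Mul(Add(Add(-5, D), Add(3, D, Add(-10, Mul(-2, D)))), D) = Mul(Add(Add(-5, D), Add(-7, Mul(-1, D))), D) = Mul(-12, D))
Mul(Add(5079, 2658), Pow(Add(Function('P')(u), -49608), -1)) = Mul(Add(5079, 2658), Pow(Add(Mul(-12, 1953), -49608), -1)) = Mul(7737, Pow(Add(-23436, -49608), -1)) = Mul(7737, Pow(-73044, -1)) = Mul(7737, Rational(-1, 73044)) = Rational(-2579, 24348)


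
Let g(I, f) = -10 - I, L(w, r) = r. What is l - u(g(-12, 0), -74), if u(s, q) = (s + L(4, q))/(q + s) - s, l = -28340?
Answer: -28339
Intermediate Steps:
u(s, q) = 1 - s (u(s, q) = (s + q)/(q + s) - s = (q + s)/(q + s) - s = 1 - s)
l - u(g(-12, 0), -74) = -28340 - (1 - (-10 - 1*(-12))) = -28340 - (1 - (-10 + 12)) = -28340 - (1 - 1*2) = -28340 - (1 - 2) = -28340 - 1*(-1) = -28340 + 1 = -28339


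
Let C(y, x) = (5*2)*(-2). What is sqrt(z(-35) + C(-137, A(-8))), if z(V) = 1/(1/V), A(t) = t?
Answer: I*sqrt(55) ≈ 7.4162*I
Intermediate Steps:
C(y, x) = -20 (C(y, x) = 10*(-2) = -20)
z(V) = V
sqrt(z(-35) + C(-137, A(-8))) = sqrt(-35 - 20) = sqrt(-55) = I*sqrt(55)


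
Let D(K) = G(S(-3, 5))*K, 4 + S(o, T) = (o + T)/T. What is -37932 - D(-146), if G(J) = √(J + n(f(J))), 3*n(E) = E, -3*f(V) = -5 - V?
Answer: -37932 + 146*I*√31/3 ≈ -37932.0 + 270.96*I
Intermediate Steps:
f(V) = 5/3 + V/3 (f(V) = -(-5 - V)/3 = 5/3 + V/3)
n(E) = E/3
S(o, T) = -4 + (T + o)/T (S(o, T) = -4 + (o + T)/T = -4 + (T + o)/T)
G(J) = √(5/9 + 10*J/9) (G(J) = √(J + (5/3 + J/3)/3) = √(J + (5/9 + J/9)) = √(5/9 + 10*J/9))
D(K) = I*K*√31/3 (D(K) = (√(5 + 10*(-3 - 3/5))/3)*K = (√(5 + 10*(-3 - 3*⅕))/3)*K = (√(5 + 10*(-3 - ⅗))/3)*K = (√(5 + 10*(-18/5))/3)*K = (√(5 - 36)/3)*K = (√(-31)/3)*K = ((I*√31)/3)*K = (I*√31/3)*K = I*K*√31/3)
-37932 - D(-146) = -37932 - I*(-146)*√31/3 = -37932 - (-146)*I*√31/3 = -37932 + 146*I*√31/3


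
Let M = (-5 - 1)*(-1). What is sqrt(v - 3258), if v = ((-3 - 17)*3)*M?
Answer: 3*I*sqrt(402) ≈ 60.15*I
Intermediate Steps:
M = 6 (M = -6*(-1) = 6)
v = -360 (v = ((-3 - 17)*3)*6 = -20*3*6 = -60*6 = -360)
sqrt(v - 3258) = sqrt(-360 - 3258) = sqrt(-3618) = 3*I*sqrt(402)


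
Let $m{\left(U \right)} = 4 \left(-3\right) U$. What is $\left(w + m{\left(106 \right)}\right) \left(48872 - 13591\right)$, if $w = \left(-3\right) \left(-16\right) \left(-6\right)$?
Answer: $-55038360$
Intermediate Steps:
$w = -288$ ($w = 48 \left(-6\right) = -288$)
$m{\left(U \right)} = - 12 U$
$\left(w + m{\left(106 \right)}\right) \left(48872 - 13591\right) = \left(-288 - 1272\right) \left(48872 - 13591\right) = \left(-288 - 1272\right) 35281 = \left(-1560\right) 35281 = -55038360$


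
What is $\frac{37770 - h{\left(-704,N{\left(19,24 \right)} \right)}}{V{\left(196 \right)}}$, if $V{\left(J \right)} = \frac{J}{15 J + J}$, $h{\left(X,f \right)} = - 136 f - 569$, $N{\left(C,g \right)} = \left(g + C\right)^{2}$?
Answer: $4636848$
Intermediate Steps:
$N{\left(C,g \right)} = \left(C + g\right)^{2}$
$h{\left(X,f \right)} = -569 - 136 f$
$V{\left(J \right)} = \frac{1}{16}$ ($V{\left(J \right)} = \frac{J}{16 J} = J \frac{1}{16 J} = \frac{1}{16}$)
$\frac{37770 - h{\left(-704,N{\left(19,24 \right)} \right)}}{V{\left(196 \right)}} = \left(37770 - \left(-569 - 136 \left(19 + 24\right)^{2}\right)\right) \frac{1}{\frac{1}{16}} = \left(37770 - \left(-569 - 136 \cdot 43^{2}\right)\right) 16 = \left(37770 - \left(-569 - 251464\right)\right) 16 = \left(37770 - -252033\right) 16 = \left(37770 + 252033\right) 16 = 289803 \cdot 16 = 4636848$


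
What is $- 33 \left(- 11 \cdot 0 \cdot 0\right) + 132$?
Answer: $132$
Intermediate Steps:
$- 33 \left(- 11 \cdot 0 \cdot 0\right) + 132 = - 33 \left(\left(-11\right) 0\right) + 132 = \left(-33\right) 0 + 132 = 0 + 132 = 132$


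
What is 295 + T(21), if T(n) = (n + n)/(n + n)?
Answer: 296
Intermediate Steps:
T(n) = 1 (T(n) = (2*n)/((2*n)) = (2*n)*(1/(2*n)) = 1)
295 + T(21) = 295 + 1 = 296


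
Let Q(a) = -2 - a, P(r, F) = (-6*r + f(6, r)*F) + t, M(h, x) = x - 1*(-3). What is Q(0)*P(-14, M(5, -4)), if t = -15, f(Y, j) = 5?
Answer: -128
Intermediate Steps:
M(h, x) = 3 + x (M(h, x) = x + 3 = 3 + x)
P(r, F) = -15 - 6*r + 5*F (P(r, F) = (-6*r + 5*F) - 15 = -15 - 6*r + 5*F)
Q(0)*P(-14, M(5, -4)) = (-2 - 1*0)*(-15 - 6*(-14) + 5*(3 - 4)) = (-2 + 0)*(-15 + 84 + 5*(-1)) = -2*(-15 + 84 - 5) = -2*64 = -128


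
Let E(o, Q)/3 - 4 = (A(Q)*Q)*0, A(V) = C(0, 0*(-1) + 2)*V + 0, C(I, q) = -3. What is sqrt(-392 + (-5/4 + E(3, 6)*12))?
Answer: I*sqrt(997)/2 ≈ 15.788*I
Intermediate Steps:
A(V) = -3*V (A(V) = -3*V + 0 = -3*V)
E(o, Q) = 12 (E(o, Q) = 12 + 3*(((-3*Q)*Q)*0) = 12 + 3*(-3*Q**2*0) = 12 + 3*0 = 12 + 0 = 12)
sqrt(-392 + (-5/4 + E(3, 6)*12)) = sqrt(-392 + (-5/4 + 12*12)) = sqrt(-392 + (-5*1/4 + 144)) = sqrt(-392 + (-5/4 + 144)) = sqrt(-392 + 571/4) = sqrt(-997/4) = I*sqrt(997)/2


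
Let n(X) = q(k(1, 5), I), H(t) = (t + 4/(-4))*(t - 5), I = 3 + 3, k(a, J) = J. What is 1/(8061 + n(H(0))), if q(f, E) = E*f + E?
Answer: 1/8097 ≈ 0.00012350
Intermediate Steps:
I = 6
q(f, E) = E + E*f
H(t) = (-1 + t)*(-5 + t) (H(t) = (t + 4*(-¼))*(-5 + t) = (t - 1)*(-5 + t) = (-1 + t)*(-5 + t))
n(X) = 36 (n(X) = 6*(1 + 5) = 6*6 = 36)
1/(8061 + n(H(0))) = 1/(8061 + 36) = 1/8097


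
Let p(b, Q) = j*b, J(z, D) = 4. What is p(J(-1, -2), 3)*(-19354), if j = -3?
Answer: 232248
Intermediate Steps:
p(b, Q) = -3*b
p(J(-1, -2), 3)*(-19354) = -3*4*(-19354) = -12*(-19354) = 232248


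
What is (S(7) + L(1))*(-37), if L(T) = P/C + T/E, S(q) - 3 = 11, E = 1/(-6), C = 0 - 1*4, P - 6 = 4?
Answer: -407/2 ≈ -203.50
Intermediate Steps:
P = 10 (P = 6 + 4 = 10)
C = -4 (C = 0 - 4 = -4)
E = -⅙ ≈ -0.16667
S(q) = 14 (S(q) = 3 + 11 = 14)
L(T) = -5/2 - 6*T (L(T) = 10/(-4) + T/(-⅙) = 10*(-¼) + T*(-6) = -5/2 - 6*T)
(S(7) + L(1))*(-37) = (14 + (-5/2 - 6*1))*(-37) = (14 + (-5/2 - 6))*(-37) = (14 - 17/2)*(-37) = (11/2)*(-37) = -407/2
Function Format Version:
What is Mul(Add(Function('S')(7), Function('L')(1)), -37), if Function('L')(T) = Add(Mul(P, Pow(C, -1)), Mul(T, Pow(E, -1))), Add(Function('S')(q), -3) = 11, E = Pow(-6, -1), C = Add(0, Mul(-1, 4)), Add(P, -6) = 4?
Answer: Rational(-407, 2) ≈ -203.50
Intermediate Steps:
P = 10 (P = Add(6, 4) = 10)
C = -4 (C = Add(0, -4) = -4)
E = Rational(-1, 6) ≈ -0.16667
Function('S')(q) = 14 (Function('S')(q) = Add(3, 11) = 14)
Function('L')(T) = Add(Rational(-5, 2), Mul(-6, T)) (Function('L')(T) = Add(Mul(10, Pow(-4, -1)), Mul(T, Pow(Rational(-1, 6), -1))) = Add(Mul(10, Rational(-1, 4)), Mul(T, -6)) = Add(Rational(-5, 2), Mul(-6, T)))
Mul(Add(Function('S')(7), Function('L')(1)), -37) = Mul(Add(14, Add(Rational(-5, 2), Mul(-6, 1))), -37) = Mul(Add(14, Add(Rational(-5, 2), -6)), -37) = Mul(Add(14, Rational(-17, 2)), -37) = Mul(Rational(11, 2), -37) = Rational(-407, 2)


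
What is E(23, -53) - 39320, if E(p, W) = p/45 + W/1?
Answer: -1771762/45 ≈ -39373.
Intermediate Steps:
E(p, W) = W + p/45 (E(p, W) = p*(1/45) + W*1 = p/45 + W = W + p/45)
E(23, -53) - 39320 = (-53 + (1/45)*23) - 39320 = (-53 + 23/45) - 39320 = -2362/45 - 39320 = -1771762/45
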